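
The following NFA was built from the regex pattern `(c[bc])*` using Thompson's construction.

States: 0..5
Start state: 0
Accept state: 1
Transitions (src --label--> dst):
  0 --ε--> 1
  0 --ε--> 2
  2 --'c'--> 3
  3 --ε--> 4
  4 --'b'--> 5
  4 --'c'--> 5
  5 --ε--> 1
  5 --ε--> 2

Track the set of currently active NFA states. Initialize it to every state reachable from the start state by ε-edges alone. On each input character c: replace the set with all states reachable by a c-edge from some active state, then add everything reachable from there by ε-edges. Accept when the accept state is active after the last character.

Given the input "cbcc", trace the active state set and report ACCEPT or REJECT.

initial (ε-close {0}): {0,1,2}
'c' @ 1: {3,4}
'b' @ 2: {1,2,5}  ✓accept
'c' @ 3: {3,4}
'c' @ 4: {1,2,5}  ✓accept
end set {1,2,5} — state 1 in

Answer: ACCEPT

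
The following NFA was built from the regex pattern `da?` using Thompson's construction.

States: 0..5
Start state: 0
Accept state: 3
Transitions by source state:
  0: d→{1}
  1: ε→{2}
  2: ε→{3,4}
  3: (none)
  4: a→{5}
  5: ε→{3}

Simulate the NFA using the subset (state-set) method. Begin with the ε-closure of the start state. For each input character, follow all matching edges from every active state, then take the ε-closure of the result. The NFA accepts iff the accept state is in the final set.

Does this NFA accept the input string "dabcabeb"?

initial (ε-close {0}): {0}
'd' @ 1: {1,2,3,4}  ✓accept
'a' @ 2: {3,5}  ✓accept
'b' @ 3: {}  — state set empty
rest 'cabeb' ignored (set empty)
end set {} — state 3 not in

Answer: REJECT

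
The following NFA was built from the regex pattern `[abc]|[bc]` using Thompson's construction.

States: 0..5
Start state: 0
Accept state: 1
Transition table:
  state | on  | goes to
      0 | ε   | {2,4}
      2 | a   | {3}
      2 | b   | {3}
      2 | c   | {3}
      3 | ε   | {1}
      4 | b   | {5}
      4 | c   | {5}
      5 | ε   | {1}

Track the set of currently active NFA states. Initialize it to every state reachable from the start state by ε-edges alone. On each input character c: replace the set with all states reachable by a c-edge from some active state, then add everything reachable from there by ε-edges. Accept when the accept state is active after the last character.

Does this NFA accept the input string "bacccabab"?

Answer: REJECT

Trace:
S₀ = ε-closure({0}) = {0,2,4}
'b' @ 1: {1,3,5}  ✓accept
'a' @ 2: {}  — state set empty
rest 'cccabab' ignored (set empty)
final: {}; accept 1 not in set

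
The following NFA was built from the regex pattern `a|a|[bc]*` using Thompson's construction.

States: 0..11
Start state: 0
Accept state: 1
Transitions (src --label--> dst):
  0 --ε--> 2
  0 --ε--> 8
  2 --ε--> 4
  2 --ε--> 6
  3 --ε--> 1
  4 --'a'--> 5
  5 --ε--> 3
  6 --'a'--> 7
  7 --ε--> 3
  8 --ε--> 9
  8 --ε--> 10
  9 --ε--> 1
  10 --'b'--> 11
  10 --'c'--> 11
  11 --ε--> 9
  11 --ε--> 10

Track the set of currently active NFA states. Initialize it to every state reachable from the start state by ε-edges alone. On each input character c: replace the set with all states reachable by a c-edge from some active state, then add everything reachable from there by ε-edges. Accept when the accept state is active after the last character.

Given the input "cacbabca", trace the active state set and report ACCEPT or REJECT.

initial (ε-close {0}): {0,1,2,4,6,8,9,10}
'c' @ 1: {1,9,10,11}  (accept∈set)
'a' @ 2: {}  — state set empty
rest 'cbabca' ignored (set empty)
final: {}; accept 1 not in set

Answer: REJECT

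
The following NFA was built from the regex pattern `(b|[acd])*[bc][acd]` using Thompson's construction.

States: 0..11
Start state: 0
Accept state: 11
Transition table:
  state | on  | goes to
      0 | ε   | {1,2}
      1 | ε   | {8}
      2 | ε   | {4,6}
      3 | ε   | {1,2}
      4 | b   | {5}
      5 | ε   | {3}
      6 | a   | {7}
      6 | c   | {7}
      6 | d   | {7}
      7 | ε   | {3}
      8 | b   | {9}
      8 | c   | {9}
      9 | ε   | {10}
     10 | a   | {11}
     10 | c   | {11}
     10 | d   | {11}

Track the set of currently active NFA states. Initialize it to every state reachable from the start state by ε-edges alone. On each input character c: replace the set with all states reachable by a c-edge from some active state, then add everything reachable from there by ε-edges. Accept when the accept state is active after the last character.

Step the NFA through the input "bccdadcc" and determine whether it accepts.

Answer: ACCEPT

Derivation:
S₀ = ε-closure({0}) = {0,1,2,4,6,8}
'b' @ 1: {1,2,3,4,5,6,8,9,10}
'c' @ 2: {1,2,3,4,6,7,8,9,10,11}  (accept∈set)
'c' @ 3: {1,2,3,4,6,7,8,9,10,11}  (accept∈set)
'd' @ 4: {1,2,3,4,6,7,8,11}  (accept∈set)
'a' @ 5: {1,2,3,4,6,7,8}
'd' @ 6: {1,2,3,4,6,7,8}
'c' @ 7: {1,2,3,4,6,7,8,9,10}
'c' @ 8: {1,2,3,4,6,7,8,9,10,11}  (accept∈set)
final: {1,2,3,4,6,7,8,9,10,11}; accept 11 in set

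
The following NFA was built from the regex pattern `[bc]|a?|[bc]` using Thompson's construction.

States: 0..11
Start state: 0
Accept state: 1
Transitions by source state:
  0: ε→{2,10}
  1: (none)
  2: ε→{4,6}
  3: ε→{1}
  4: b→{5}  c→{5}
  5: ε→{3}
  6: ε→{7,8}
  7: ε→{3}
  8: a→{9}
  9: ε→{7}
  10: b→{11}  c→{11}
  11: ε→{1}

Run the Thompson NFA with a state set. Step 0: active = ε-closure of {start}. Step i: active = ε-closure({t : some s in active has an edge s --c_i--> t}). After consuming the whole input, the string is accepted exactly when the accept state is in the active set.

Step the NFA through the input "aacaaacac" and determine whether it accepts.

S₀ = ε-closure({0}) = {0,1,2,3,4,6,7,8,10}
'a' @ 1: {1,3,7,9}  (accept∈set)
'a' @ 2: {}  — dead — no transitions
rest 'caaacac' ignored (set empty)
after full input: {}  (accept=1 not in)

Answer: REJECT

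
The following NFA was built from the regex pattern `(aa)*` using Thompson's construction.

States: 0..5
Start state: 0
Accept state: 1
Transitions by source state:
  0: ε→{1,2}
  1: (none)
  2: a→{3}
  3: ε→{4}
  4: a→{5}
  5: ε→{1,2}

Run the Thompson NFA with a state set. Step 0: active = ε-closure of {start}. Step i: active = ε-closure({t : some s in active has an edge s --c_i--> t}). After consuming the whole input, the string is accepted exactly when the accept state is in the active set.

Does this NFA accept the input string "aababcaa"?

Answer: REJECT

Trace:
S₀ = ε-closure({0}) = {0,1,2}
'a' @ 1: {3,4}
'a' @ 2: {1,2,5}  ✓accept
'b' @ 3: {}  — state set empty
rest 'abcaa' ignored (set empty)
after full input: {}  (accept=1 not in)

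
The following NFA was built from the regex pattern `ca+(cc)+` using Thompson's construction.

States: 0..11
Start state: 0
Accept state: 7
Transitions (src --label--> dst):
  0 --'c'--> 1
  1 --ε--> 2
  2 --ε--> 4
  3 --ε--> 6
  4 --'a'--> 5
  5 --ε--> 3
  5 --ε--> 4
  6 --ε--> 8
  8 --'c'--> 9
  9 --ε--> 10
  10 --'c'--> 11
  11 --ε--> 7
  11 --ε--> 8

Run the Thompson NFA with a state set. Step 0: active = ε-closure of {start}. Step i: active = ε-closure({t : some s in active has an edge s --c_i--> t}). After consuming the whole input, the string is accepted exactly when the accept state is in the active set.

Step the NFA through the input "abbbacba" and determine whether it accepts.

initial (ε-close {0}): {0}
'a' @ 1: {}  — dead — no transitions
rest 'bbbacba' ignored (set empty)
end set {} — state 7 not in

Answer: REJECT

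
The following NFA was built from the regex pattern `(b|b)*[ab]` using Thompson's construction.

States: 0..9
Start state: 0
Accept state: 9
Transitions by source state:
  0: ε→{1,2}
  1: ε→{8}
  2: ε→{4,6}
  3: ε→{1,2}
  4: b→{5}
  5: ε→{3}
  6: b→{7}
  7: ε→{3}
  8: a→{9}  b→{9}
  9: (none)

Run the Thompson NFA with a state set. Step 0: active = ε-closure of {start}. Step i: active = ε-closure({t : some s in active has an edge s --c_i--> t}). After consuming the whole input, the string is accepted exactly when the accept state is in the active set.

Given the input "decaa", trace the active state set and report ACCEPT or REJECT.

start: ε-closure({0}) = {0,1,2,4,6,8}
'd' @ 1: {}  — state set empty
rest 'ecaa' ignored (set empty)
after full input: {}  (accept=9 not in)

Answer: REJECT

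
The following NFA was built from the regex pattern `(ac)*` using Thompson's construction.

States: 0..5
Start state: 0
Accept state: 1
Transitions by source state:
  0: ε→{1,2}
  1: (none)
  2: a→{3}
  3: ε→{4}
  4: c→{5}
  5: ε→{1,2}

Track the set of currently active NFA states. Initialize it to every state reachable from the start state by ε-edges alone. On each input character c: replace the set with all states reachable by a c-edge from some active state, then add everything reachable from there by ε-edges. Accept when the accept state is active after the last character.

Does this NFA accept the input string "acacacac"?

start: ε-closure({0}) = {0,1,2}
'a' @ 1: {3,4}
'c' @ 2: {1,2,5}  [accepting]
'a' @ 3: {3,4}
'c' @ 4: {1,2,5}  [accepting]
'a' @ 5: {3,4}
'c' @ 6: {1,2,5}  [accepting]
'a' @ 7: {3,4}
'c' @ 8: {1,2,5}  [accepting]
after full input: {1,2,5}  (accept=1 in)

Answer: ACCEPT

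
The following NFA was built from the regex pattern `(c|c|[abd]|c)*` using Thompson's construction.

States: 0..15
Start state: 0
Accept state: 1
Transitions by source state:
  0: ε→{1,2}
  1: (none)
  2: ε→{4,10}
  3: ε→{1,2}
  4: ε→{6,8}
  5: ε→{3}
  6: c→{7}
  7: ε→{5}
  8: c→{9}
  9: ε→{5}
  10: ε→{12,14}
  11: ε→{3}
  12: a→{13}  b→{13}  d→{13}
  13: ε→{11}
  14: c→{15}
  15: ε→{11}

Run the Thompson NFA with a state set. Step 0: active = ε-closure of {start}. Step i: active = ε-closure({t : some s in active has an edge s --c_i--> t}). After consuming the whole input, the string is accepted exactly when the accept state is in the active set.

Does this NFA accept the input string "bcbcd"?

Answer: ACCEPT

Trace:
S₀ = ε-closure({0}) = {0,1,2,4,6,8,10,12,14}
'b' @ 1: {1,2,3,4,6,8,10,11,12,13,14}  (accept∈set)
'c' @ 2: {1,2,3,4,5,6,7,8,9,10,11,12,14,15}  (accept∈set)
'b' @ 3: {1,2,3,4,6,8,10,11,12,13,14}  (accept∈set)
'c' @ 4: {1,2,3,4,5,6,7,8,9,10,11,12,14,15}  (accept∈set)
'd' @ 5: {1,2,3,4,6,8,10,11,12,13,14}  (accept∈set)
after full input: {1,2,3,4,6,8,10,11,12,13,14}  (accept=1 in)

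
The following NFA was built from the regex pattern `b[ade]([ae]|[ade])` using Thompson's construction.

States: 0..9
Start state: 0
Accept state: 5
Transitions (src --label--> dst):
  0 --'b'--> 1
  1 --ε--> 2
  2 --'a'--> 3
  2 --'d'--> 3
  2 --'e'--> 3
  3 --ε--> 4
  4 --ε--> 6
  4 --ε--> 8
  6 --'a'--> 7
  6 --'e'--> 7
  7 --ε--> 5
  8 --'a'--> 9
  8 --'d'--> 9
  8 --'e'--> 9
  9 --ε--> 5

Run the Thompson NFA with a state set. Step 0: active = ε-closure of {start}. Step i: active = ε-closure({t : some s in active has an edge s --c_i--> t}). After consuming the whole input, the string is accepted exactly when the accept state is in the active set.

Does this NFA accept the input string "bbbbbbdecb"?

Answer: REJECT

Steps:
S₀ = ε-closure({0}) = {0}
'b' @ 1: {1,2}
'b' @ 2: {}  — dead — no transitions
rest 'bbbbdecb' ignored (set empty)
after full input: {}  (accept=5 not in)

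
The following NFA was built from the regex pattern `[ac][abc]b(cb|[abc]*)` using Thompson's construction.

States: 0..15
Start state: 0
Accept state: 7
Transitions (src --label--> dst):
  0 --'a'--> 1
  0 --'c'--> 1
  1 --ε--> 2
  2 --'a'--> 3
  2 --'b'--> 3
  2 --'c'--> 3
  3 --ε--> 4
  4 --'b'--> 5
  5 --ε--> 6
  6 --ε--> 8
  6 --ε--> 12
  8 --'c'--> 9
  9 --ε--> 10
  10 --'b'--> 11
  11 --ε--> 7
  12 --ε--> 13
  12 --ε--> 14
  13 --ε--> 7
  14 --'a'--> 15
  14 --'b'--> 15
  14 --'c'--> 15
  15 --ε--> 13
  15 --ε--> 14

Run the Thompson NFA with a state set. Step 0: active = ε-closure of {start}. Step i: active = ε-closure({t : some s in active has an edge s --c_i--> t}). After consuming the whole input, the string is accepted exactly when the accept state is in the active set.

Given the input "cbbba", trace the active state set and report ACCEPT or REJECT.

Answer: ACCEPT

Derivation:
start: ε-closure({0}) = {0}
'c' @ 1: {1,2}
'b' @ 2: {3,4}
'b' @ 3: {5,6,7,8,12,13,14}  (accept∈set)
'b' @ 4: {7,13,14,15}  (accept∈set)
'a' @ 5: {7,13,14,15}  (accept∈set)
after full input: {7,13,14,15}  (accept=7 in)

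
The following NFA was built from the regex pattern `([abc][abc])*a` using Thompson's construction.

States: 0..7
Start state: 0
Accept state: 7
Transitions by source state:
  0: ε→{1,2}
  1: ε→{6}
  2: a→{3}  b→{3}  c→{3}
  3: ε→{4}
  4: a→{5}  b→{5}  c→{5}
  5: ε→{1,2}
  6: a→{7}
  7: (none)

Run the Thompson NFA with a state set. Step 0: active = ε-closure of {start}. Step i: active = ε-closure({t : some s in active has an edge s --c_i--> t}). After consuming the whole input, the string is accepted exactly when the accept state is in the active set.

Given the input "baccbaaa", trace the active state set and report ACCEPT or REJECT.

Answer: REJECT

Steps:
initial (ε-close {0}): {0,1,2,6}
'b' @ 1: {3,4}
'a' @ 2: {1,2,5,6}
'c' @ 3: {3,4}
'c' @ 4: {1,2,5,6}
'b' @ 5: {3,4}
'a' @ 6: {1,2,5,6}
'a' @ 7: {3,4,7}  (accept∈set)
'a' @ 8: {1,2,5,6}
after full input: {1,2,5,6}  (accept=7 not in)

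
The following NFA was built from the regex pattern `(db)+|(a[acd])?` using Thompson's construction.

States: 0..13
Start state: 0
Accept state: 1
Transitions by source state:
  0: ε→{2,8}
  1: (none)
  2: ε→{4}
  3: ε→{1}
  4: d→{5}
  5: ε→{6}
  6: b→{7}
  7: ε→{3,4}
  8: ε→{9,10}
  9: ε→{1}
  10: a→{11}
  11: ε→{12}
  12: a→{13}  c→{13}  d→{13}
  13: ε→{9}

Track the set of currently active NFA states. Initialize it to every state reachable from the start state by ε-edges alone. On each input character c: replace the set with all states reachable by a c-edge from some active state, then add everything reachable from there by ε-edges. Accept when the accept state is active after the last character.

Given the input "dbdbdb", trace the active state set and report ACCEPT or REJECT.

S₀ = ε-closure({0}) = {0,1,2,4,8,9,10}
'd' @ 1: {5,6}
'b' @ 2: {1,3,4,7}  (accept∈set)
'd' @ 3: {5,6}
'b' @ 4: {1,3,4,7}  (accept∈set)
'd' @ 5: {5,6}
'b' @ 6: {1,3,4,7}  (accept∈set)
final: {1,3,4,7}; accept 1 in set

Answer: ACCEPT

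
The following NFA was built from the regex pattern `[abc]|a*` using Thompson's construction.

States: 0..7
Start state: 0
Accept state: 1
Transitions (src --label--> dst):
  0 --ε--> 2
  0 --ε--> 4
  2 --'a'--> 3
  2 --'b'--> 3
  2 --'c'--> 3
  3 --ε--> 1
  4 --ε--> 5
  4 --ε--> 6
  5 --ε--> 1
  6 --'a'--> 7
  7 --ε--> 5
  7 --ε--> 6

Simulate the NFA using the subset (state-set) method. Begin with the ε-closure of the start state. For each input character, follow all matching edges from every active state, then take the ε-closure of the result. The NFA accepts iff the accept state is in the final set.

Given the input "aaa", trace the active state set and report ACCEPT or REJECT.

Answer: ACCEPT

Trace:
start: ε-closure({0}) = {0,1,2,4,5,6}
'a' @ 1: {1,3,5,6,7}  [accepting]
'a' @ 2: {1,5,6,7}  [accepting]
'a' @ 3: {1,5,6,7}  [accepting]
after full input: {1,5,6,7}  (accept=1 in)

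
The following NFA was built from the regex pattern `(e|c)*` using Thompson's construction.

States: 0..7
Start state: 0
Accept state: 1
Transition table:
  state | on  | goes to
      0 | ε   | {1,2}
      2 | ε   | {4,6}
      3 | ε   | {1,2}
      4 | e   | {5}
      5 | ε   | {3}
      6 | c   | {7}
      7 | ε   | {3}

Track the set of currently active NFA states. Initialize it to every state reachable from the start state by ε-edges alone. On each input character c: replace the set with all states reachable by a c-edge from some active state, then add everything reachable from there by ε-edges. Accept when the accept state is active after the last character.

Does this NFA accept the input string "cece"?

S₀ = ε-closure({0}) = {0,1,2,4,6}
'c' @ 1: {1,2,3,4,6,7}  [accepting]
'e' @ 2: {1,2,3,4,5,6}  [accepting]
'c' @ 3: {1,2,3,4,6,7}  [accepting]
'e' @ 4: {1,2,3,4,5,6}  [accepting]
final: {1,2,3,4,5,6}; accept 1 in set

Answer: ACCEPT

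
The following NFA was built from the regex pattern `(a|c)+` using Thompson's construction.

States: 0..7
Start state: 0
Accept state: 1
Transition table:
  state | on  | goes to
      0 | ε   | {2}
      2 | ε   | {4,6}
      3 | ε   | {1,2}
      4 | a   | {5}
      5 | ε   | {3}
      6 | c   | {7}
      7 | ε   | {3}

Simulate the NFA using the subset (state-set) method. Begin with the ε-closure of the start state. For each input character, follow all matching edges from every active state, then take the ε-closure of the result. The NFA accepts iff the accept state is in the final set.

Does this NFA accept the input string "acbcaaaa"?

Answer: REJECT

Derivation:
initial (ε-close {0}): {0,2,4,6}
'a' @ 1: {1,2,3,4,5,6}  [accepting]
'c' @ 2: {1,2,3,4,6,7}  [accepting]
'b' @ 3: {}  — no active states
rest 'caaaa' ignored (set empty)
after full input: {}  (accept=1 not in)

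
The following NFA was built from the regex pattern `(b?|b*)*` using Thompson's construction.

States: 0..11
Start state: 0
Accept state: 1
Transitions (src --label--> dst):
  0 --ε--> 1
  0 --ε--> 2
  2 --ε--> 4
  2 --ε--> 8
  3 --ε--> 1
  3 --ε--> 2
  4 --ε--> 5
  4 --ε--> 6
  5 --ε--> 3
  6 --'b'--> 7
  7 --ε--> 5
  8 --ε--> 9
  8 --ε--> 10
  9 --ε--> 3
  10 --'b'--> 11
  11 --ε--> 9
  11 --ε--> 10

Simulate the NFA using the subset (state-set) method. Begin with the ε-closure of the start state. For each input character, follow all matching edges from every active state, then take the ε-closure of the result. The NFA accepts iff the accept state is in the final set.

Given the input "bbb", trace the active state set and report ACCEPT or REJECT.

S₀ = ε-closure({0}) = {0,1,2,3,4,5,6,8,9,10}
'b' @ 1: {1,2,3,4,5,6,7,8,9,10,11}  [accepting]
'b' @ 2: {1,2,3,4,5,6,7,8,9,10,11}  [accepting]
'b' @ 3: {1,2,3,4,5,6,7,8,9,10,11}  [accepting]
end set {1,2,3,4,5,6,7,8,9,10,11} — state 1 in

Answer: ACCEPT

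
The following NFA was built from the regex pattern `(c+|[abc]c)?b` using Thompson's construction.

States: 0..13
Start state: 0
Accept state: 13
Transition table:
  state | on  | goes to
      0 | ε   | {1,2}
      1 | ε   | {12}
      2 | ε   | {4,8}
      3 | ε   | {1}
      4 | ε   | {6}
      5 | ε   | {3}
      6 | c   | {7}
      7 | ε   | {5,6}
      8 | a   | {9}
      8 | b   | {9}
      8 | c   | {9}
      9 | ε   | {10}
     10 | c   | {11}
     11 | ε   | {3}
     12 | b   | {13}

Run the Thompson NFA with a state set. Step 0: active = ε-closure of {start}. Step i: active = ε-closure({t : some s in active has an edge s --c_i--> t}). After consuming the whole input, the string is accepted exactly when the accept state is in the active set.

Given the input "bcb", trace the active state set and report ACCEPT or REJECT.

Answer: ACCEPT

Trace:
initial (ε-close {0}): {0,1,2,4,6,8,12}
'b' @ 1: {9,10,13}  ✓accept
'c' @ 2: {1,3,11,12}
'b' @ 3: {13}  ✓accept
end set {13} — state 13 in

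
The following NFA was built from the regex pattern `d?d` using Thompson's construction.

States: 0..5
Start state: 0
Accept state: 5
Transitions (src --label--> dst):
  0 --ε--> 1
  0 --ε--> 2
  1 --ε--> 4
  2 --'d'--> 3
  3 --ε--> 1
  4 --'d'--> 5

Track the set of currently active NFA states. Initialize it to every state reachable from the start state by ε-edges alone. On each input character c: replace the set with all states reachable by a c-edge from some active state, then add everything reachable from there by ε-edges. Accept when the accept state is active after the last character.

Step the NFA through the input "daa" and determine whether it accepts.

Answer: REJECT

Derivation:
S₀ = ε-closure({0}) = {0,1,2,4}
'd' @ 1: {1,3,4,5}  [accepting]
'a' @ 2: {}  — state set empty
rest 'a' ignored (set empty)
end set {} — state 5 not in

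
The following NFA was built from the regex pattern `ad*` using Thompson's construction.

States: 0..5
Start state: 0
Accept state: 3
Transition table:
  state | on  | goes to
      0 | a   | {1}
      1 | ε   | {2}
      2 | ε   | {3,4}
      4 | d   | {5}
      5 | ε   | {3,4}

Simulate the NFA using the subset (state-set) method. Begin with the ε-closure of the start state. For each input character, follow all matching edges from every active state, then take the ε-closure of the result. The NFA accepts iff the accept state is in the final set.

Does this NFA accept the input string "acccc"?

S₀ = ε-closure({0}) = {0}
'a' @ 1: {1,2,3,4}  (accept∈set)
'c' @ 2: {}  — no active states
rest 'ccc' ignored (set empty)
after full input: {}  (accept=3 not in)

Answer: REJECT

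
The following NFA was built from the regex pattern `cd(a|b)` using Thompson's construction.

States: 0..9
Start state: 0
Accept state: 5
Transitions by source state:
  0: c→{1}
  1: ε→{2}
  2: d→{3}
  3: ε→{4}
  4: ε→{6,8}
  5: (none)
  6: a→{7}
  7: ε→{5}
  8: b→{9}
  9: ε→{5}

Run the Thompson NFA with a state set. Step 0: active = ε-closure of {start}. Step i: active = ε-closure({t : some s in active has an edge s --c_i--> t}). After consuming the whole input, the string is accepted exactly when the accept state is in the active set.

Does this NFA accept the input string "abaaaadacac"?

Answer: REJECT

Steps:
S₀ = ε-closure({0}) = {0}
'a' @ 1: {}  — no active states
rest 'baaaadacac' ignored (set empty)
final: {}; accept 5 not in set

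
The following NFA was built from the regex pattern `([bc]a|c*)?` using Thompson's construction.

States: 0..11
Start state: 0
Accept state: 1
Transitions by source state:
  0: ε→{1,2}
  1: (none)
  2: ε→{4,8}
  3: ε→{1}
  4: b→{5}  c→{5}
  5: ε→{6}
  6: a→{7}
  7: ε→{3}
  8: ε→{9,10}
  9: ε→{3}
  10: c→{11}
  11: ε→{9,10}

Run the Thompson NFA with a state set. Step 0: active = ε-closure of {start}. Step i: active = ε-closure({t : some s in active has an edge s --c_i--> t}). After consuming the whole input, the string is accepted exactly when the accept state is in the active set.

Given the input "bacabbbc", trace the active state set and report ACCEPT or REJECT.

initial (ε-close {0}): {0,1,2,3,4,8,9,10}
'b' @ 1: {5,6}
'a' @ 2: {1,3,7}  ✓accept
'c' @ 3: {}  — state set empty
rest 'abbbc' ignored (set empty)
final: {}; accept 1 not in set

Answer: REJECT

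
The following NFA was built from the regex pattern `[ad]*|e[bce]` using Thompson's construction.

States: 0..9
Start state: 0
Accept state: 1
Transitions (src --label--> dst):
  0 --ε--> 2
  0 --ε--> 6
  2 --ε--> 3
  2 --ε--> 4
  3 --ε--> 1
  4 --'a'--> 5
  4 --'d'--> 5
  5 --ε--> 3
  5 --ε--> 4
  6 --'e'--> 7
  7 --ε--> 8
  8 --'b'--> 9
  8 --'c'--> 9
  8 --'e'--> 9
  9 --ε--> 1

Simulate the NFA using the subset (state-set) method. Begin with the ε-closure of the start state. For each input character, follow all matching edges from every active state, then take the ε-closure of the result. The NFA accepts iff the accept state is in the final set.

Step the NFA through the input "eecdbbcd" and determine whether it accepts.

S₀ = ε-closure({0}) = {0,1,2,3,4,6}
'e' @ 1: {7,8}
'e' @ 2: {1,9}  (accept∈set)
'c' @ 3: {}  — no active states
rest 'dbbcd' ignored (set empty)
final: {}; accept 1 not in set

Answer: REJECT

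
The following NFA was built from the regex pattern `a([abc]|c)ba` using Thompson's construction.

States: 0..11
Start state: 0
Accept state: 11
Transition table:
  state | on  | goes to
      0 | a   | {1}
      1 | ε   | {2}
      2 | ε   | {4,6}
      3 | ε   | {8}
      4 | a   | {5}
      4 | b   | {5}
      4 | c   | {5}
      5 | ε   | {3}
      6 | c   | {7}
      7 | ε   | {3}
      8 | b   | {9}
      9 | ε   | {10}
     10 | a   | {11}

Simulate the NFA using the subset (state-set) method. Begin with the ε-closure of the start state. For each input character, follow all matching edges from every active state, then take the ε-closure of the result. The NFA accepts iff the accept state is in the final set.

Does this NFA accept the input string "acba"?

Answer: ACCEPT

Derivation:
S₀ = ε-closure({0}) = {0}
'a' @ 1: {1,2,4,6}
'c' @ 2: {3,5,7,8}
'b' @ 3: {9,10}
'a' @ 4: {11}  (accept∈set)
end set {11} — state 11 in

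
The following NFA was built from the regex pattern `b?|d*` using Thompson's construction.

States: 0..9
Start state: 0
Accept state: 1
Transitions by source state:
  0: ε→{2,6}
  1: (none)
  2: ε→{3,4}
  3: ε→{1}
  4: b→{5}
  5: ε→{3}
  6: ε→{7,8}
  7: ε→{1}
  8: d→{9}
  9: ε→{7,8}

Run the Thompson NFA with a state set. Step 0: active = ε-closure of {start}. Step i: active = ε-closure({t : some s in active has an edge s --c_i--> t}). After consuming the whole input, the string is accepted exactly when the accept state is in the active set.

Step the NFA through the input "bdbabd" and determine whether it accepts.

Answer: REJECT

Trace:
start: ε-closure({0}) = {0,1,2,3,4,6,7,8}
'b' @ 1: {1,3,5}  ✓accept
'd' @ 2: {}  — dead — no transitions
rest 'babd' ignored (set empty)
end set {} — state 1 not in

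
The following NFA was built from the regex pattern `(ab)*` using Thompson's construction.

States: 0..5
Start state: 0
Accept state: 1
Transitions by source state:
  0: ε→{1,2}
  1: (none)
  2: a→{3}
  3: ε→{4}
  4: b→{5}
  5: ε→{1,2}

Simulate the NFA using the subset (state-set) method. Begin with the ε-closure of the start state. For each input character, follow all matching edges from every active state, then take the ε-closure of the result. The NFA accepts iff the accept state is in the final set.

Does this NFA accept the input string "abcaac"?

start: ε-closure({0}) = {0,1,2}
'a' @ 1: {3,4}
'b' @ 2: {1,2,5}  [accepting]
'c' @ 3: {}  — no active states
rest 'aac' ignored (set empty)
final: {}; accept 1 not in set

Answer: REJECT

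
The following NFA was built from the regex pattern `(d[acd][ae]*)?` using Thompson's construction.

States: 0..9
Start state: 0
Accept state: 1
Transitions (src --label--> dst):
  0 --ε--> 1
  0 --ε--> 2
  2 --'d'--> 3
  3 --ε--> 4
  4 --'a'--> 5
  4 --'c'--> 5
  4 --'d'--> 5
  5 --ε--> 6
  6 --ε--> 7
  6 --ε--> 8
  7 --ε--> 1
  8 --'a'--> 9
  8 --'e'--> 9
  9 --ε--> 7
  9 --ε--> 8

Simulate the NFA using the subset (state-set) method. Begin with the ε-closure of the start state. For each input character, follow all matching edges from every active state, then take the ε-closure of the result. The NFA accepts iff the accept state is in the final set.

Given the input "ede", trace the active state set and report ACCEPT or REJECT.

Answer: REJECT

Trace:
S₀ = ε-closure({0}) = {0,1,2}
'e' @ 1: {}  — state set empty
rest 'de' ignored (set empty)
end set {} — state 1 not in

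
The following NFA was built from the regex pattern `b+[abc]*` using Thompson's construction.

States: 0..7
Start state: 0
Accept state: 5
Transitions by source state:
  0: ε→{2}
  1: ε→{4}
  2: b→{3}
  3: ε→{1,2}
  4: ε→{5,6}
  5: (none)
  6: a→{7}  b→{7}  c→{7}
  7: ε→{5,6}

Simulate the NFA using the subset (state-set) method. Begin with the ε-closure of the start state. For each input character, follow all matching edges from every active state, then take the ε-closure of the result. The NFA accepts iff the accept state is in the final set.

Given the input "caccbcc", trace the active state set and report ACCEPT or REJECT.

start: ε-closure({0}) = {0,2}
'c' @ 1: {}  — dead — no transitions
rest 'accbcc' ignored (set empty)
final: {}; accept 5 not in set

Answer: REJECT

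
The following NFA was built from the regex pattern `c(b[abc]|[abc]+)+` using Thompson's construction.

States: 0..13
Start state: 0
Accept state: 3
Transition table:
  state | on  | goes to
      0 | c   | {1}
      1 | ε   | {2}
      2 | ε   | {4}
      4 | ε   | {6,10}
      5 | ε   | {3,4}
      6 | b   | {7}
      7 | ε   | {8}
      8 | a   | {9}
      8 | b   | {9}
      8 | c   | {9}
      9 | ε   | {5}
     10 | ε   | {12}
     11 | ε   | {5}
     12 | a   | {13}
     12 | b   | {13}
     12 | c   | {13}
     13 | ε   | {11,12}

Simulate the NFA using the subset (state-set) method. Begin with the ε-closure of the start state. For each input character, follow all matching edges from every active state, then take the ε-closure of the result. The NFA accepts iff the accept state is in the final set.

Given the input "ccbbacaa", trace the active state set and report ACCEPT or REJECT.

Answer: ACCEPT

Trace:
initial (ε-close {0}): {0}
'c' @ 1: {1,2,4,6,10,12}
'c' @ 2: {3,4,5,6,10,11,12,13}  [accepting]
'b' @ 3: {3,4,5,6,7,8,10,11,12,13}  [accepting]
'b' @ 4: {3,4,5,6,7,8,9,10,11,12,13}  [accepting]
'a' @ 5: {3,4,5,6,9,10,11,12,13}  [accepting]
'c' @ 6: {3,4,5,6,10,11,12,13}  [accepting]
'a' @ 7: {3,4,5,6,10,11,12,13}  [accepting]
'a' @ 8: {3,4,5,6,10,11,12,13}  [accepting]
final: {3,4,5,6,10,11,12,13}; accept 3 in set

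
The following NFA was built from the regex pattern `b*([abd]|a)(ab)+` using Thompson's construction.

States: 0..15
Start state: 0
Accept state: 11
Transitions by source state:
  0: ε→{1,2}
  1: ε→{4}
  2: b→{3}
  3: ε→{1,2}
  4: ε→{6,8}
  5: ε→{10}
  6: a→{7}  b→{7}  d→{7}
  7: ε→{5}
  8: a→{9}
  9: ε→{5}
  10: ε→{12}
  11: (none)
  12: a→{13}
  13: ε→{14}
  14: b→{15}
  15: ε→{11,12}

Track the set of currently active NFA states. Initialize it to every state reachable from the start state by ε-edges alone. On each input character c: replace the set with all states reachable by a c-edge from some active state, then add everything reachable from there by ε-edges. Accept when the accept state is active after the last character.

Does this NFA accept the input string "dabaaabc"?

initial (ε-close {0}): {0,1,2,4,6,8}
'd' @ 1: {5,7,10,12}
'a' @ 2: {13,14}
'b' @ 3: {11,12,15}  ✓accept
'a' @ 4: {13,14}
'a' @ 5: {}  — state set empty
rest 'abc' ignored (set empty)
after full input: {}  (accept=11 not in)

Answer: REJECT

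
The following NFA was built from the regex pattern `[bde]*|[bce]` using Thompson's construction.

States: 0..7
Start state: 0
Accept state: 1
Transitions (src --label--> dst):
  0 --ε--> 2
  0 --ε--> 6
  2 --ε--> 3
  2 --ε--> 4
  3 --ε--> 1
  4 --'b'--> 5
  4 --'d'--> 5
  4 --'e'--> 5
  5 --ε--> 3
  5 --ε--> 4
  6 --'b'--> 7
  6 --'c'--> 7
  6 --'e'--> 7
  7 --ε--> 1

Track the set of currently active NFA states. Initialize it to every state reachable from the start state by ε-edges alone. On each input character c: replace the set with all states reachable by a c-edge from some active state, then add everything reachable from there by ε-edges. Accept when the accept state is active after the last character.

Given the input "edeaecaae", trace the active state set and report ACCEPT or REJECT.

Answer: REJECT

Steps:
start: ε-closure({0}) = {0,1,2,3,4,6}
'e' @ 1: {1,3,4,5,7}  (accept∈set)
'd' @ 2: {1,3,4,5}  (accept∈set)
'e' @ 3: {1,3,4,5}  (accept∈set)
'a' @ 4: {}  — no active states
rest 'ecaae' ignored (set empty)
after full input: {}  (accept=1 not in)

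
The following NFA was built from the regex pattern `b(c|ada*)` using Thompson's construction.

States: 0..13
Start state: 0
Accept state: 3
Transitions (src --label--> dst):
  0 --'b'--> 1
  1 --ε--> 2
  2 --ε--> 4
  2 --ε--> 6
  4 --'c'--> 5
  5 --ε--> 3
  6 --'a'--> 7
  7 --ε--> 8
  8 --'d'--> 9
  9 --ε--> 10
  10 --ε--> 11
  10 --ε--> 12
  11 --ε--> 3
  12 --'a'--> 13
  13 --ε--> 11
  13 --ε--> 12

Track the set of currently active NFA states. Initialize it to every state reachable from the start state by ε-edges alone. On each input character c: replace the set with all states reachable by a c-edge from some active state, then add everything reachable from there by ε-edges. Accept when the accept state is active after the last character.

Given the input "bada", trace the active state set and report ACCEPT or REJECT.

Answer: ACCEPT

Trace:
S₀ = ε-closure({0}) = {0}
'b' @ 1: {1,2,4,6}
'a' @ 2: {7,8}
'd' @ 3: {3,9,10,11,12}  [accepting]
'a' @ 4: {3,11,12,13}  [accepting]
after full input: {3,11,12,13}  (accept=3 in)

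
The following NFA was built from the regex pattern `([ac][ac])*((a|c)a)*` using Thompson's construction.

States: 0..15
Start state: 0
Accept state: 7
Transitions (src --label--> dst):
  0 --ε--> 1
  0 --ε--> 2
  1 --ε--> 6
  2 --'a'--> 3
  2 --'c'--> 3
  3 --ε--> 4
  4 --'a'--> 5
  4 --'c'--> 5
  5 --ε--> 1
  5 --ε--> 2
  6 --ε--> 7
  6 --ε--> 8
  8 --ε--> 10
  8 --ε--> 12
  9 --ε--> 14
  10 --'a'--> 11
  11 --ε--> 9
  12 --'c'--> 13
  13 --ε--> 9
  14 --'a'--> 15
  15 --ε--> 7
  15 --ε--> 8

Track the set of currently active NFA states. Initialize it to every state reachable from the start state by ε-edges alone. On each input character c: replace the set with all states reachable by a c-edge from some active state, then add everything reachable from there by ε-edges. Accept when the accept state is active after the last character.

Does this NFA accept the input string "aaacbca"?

Answer: REJECT

Trace:
S₀ = ε-closure({0}) = {0,1,2,6,7,8,10,12}
'a' @ 1: {3,4,9,11,14}
'a' @ 2: {1,2,5,6,7,8,10,12,15}  [accepting]
'a' @ 3: {3,4,9,11,14}
'c' @ 4: {1,2,5,6,7,8,10,12}  [accepting]
'b' @ 5: {}  — no active states
rest 'ca' ignored (set empty)
after full input: {}  (accept=7 not in)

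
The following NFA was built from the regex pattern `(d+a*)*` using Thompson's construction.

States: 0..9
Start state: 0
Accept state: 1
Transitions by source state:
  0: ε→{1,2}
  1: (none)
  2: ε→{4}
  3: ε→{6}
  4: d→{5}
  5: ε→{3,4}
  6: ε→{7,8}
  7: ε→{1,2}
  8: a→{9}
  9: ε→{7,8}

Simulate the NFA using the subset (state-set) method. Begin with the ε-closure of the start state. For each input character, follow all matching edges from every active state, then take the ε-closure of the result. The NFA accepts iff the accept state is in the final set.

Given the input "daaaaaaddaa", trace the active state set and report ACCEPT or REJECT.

start: ε-closure({0}) = {0,1,2,4}
'd' @ 1: {1,2,3,4,5,6,7,8}  [accepting]
'a' @ 2: {1,2,4,7,8,9}  [accepting]
'a' @ 3: {1,2,4,7,8,9}  [accepting]
'a' @ 4: {1,2,4,7,8,9}  [accepting]
'a' @ 5: {1,2,4,7,8,9}  [accepting]
'a' @ 6: {1,2,4,7,8,9}  [accepting]
'a' @ 7: {1,2,4,7,8,9}  [accepting]
'd' @ 8: {1,2,3,4,5,6,7,8}  [accepting]
'd' @ 9: {1,2,3,4,5,6,7,8}  [accepting]
'a' @ 10: {1,2,4,7,8,9}  [accepting]
'a' @ 11: {1,2,4,7,8,9}  [accepting]
final: {1,2,4,7,8,9}; accept 1 in set

Answer: ACCEPT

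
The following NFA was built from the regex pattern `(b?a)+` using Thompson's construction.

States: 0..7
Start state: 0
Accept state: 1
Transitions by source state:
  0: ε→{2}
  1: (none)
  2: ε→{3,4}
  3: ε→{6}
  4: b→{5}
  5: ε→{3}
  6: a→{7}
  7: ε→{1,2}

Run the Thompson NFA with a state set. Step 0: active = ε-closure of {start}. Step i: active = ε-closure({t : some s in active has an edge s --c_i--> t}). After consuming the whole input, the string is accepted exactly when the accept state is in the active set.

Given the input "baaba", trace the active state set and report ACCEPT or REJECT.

Answer: ACCEPT

Steps:
initial (ε-close {0}): {0,2,3,4,6}
'b' @ 1: {3,5,6}
'a' @ 2: {1,2,3,4,6,7}  ✓accept
'a' @ 3: {1,2,3,4,6,7}  ✓accept
'b' @ 4: {3,5,6}
'a' @ 5: {1,2,3,4,6,7}  ✓accept
end set {1,2,3,4,6,7} — state 1 in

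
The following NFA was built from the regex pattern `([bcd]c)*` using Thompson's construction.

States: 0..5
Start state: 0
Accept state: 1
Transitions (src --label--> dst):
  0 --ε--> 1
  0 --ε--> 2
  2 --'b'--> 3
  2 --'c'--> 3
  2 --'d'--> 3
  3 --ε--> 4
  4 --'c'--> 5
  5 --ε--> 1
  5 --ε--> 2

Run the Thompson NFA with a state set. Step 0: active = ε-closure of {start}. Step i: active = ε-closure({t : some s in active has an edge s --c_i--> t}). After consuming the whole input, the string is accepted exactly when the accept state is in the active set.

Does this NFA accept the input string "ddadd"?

Answer: REJECT

Steps:
initial (ε-close {0}): {0,1,2}
'd' @ 1: {3,4}
'd' @ 2: {}  — dead — no transitions
rest 'add' ignored (set empty)
after full input: {}  (accept=1 not in)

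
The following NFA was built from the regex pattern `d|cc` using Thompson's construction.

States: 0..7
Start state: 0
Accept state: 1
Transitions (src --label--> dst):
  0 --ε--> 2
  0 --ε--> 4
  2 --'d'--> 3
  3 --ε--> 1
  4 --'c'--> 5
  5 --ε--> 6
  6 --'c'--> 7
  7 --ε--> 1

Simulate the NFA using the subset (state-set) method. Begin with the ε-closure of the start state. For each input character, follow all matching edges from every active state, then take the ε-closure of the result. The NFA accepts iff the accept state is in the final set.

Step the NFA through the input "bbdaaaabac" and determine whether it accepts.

S₀ = ε-closure({0}) = {0,2,4}
'b' @ 1: {}  — dead — no transitions
rest 'bdaaaabac' ignored (set empty)
final: {}; accept 1 not in set

Answer: REJECT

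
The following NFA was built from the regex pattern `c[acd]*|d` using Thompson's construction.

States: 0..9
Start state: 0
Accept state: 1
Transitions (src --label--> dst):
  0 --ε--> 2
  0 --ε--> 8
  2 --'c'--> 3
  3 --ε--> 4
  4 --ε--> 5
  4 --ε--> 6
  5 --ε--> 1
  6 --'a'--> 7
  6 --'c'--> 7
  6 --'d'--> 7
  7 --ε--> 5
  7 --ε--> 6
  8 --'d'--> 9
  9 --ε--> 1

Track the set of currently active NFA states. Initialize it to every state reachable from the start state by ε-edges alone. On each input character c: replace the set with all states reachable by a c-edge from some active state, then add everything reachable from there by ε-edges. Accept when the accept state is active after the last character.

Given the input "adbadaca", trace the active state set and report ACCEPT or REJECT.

initial (ε-close {0}): {0,2,8}
'a' @ 1: {}  — state set empty
rest 'dbadaca' ignored (set empty)
end set {} — state 1 not in

Answer: REJECT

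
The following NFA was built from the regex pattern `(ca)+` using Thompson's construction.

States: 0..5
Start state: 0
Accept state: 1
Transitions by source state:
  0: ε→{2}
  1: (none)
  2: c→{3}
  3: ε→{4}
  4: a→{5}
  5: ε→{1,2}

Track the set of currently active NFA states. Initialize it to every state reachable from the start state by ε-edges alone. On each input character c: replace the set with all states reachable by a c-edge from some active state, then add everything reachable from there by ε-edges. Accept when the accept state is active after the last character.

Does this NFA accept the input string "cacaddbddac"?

Answer: REJECT

Trace:
initial (ε-close {0}): {0,2}
'c' @ 1: {3,4}
'a' @ 2: {1,2,5}  ✓accept
'c' @ 3: {3,4}
'a' @ 4: {1,2,5}  ✓accept
'd' @ 5: {}  — state set empty
rest 'dbddac' ignored (set empty)
after full input: {}  (accept=1 not in)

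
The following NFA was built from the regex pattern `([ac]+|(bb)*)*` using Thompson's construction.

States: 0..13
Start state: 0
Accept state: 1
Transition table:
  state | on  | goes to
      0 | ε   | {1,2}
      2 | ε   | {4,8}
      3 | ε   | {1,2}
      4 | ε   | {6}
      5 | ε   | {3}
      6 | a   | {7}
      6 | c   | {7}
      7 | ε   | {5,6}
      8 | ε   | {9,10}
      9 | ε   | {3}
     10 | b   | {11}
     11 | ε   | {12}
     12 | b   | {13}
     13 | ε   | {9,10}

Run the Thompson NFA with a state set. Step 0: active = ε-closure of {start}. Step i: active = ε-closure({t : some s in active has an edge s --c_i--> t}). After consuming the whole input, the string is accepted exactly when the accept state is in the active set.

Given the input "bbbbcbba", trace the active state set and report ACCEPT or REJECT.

Answer: ACCEPT

Trace:
initial (ε-close {0}): {0,1,2,3,4,6,8,9,10}
'b' @ 1: {11,12}
'b' @ 2: {1,2,3,4,6,8,9,10,13}  (accept∈set)
'b' @ 3: {11,12}
'b' @ 4: {1,2,3,4,6,8,9,10,13}  (accept∈set)
'c' @ 5: {1,2,3,4,5,6,7,8,9,10}  (accept∈set)
'b' @ 6: {11,12}
'b' @ 7: {1,2,3,4,6,8,9,10,13}  (accept∈set)
'a' @ 8: {1,2,3,4,5,6,7,8,9,10}  (accept∈set)
after full input: {1,2,3,4,5,6,7,8,9,10}  (accept=1 in)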